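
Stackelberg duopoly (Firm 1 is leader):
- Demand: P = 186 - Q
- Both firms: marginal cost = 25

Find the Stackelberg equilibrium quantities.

q₁* (leader) = 80.5, q₂* (follower) = 40.25

Work:
Follower's reaction: q₂ = (a - c - q₁)/2
Leader substitutes: π₁ = q₁·(a - q₁ - (a-c-q₁)/2 - c)
FOC: q₁* = (186 - 25)/2 = 80.50
Then: q₂* = (186 - 25 - 80.5)/2 = 40.25
Leader has first-mover advantage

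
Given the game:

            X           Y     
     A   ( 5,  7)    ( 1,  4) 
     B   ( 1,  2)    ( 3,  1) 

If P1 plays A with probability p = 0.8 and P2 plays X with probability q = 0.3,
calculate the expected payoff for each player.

E[P1] = 2.24, E[P2] = 4.18

Work:
E[P1] = p·q·π₁(A,X) + p·(1-q)·π₁(A,Y) + (1-p)·q·π₁(B,X) + (1-p)·(1-q)·π₁(B,Y)
= 0.8·0.3·5 + 0.8·0.7·1 + 0.2·0.3·1 + 0.2·0.7·3
= 2.24

E[P2] = 4.18 (similar calculation)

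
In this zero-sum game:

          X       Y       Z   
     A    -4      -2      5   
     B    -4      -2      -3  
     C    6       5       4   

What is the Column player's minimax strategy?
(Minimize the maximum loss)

Column should play Y or Z (all achieve the minimum), value = 5

Work:
Column player minimizes Row's maximum payoff:
Column X: max payoff to Row = 6
Column Y: max payoff to Row = 5
Column Z: max payoff to Row = 5
Minimum is 5, achieved by columns Y, Z (tied).
Each of Y or Z is a minimax strategy.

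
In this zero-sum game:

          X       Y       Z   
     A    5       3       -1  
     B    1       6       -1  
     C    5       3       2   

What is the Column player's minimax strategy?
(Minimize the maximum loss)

Column should play Z, value = 2

Work:
Column player minimizes Row's maximum payoff:
Column X: max payoff to Row = 5
Column Y: max payoff to Row = 6
Column Z: max payoff to Row = 2
Minimum is 2, achieved by column Z.
Minimax strategy: Z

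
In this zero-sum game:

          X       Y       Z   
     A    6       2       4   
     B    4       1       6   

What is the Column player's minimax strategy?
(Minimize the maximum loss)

Column should play Y, value = 2

Work:
Column player minimizes Row's maximum payoff:
Column X: max payoff to Row = 6
Column Y: max payoff to Row = 2
Column Z: max payoff to Row = 6
Minimum is 2, achieved by column Y.
Minimax strategy: Y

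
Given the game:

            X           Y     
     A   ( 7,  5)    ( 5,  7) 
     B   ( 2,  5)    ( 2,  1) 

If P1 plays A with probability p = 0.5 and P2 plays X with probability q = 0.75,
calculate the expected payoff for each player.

E[P1] = 4.25, E[P2] = 4.75

Work:
E[P1] = p·q·π₁(A,X) + p·(1-q)·π₁(A,Y) + (1-p)·q·π₁(B,X) + (1-p)·(1-q)·π₁(B,Y)
= 0.5·0.75·7 + 0.5·0.25·5 + 0.5·0.75·2 + 0.5·0.25·2
= 4.25

E[P2] = 4.75 (similar calculation)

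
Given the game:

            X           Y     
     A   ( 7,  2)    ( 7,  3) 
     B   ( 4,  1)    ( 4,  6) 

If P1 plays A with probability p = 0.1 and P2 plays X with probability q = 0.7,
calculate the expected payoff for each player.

E[P1] = 4.3, E[P2] = 2.48

Work:
E[P1] = p·q·π₁(A,X) + p·(1-q)·π₁(A,Y) + (1-p)·q·π₁(B,X) + (1-p)·(1-q)·π₁(B,Y)
= 0.1·0.7·7 + 0.1·0.3·7 + 0.9·0.7·4 + 0.9·0.3·4
= 4.3

E[P2] = 2.48 (similar calculation)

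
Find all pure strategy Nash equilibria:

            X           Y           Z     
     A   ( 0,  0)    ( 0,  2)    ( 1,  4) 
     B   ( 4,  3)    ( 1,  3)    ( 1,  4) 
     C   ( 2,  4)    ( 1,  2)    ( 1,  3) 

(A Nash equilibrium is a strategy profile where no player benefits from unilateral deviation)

Nash equilibrium: (A, Z), (B, Z)

Work:
Best responses:
  P1 vs X: payoffs [0, 4, 2] → best response B (payoff 4)
  P1 vs Y: payoffs [0, 1, 1] → best response B/C (payoff 1)
  P1 vs Z: payoffs [1, 1, 1] → best response A/B/C (payoff 1)
  P2 vs A: payoffs [0, 2, 4] → best response Z (payoff 4)
  P2 vs B: payoffs [3, 3, 4] → best response Z (payoff 4)
  P2 vs C: payoffs [4, 2, 3] → best response X (payoff 4)
Mutual best responses: (A,Z), (B,Z) → Nash equilibria.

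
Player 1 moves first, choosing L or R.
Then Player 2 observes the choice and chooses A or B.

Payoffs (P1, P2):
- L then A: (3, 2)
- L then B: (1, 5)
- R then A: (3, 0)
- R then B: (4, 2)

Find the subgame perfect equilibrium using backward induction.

P1 plays R, P2 plays B after L and B after R; Payoff (4, 2)

Work:
Backward induction:
After L: P2 chooses B → P1 gets 1
After R: P2 chooses B → P1 gets 4
P1 chooses R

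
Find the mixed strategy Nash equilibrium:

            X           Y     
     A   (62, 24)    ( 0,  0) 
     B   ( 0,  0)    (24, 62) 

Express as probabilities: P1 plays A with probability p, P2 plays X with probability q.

p = 0.7209, q = 0.2791

Work:
Find probabilities that make opponent indifferent:
P2 chooses q to make P1 indifferent between A and B
P1 chooses p to make P2 indifferent between X and Y
Mixed NE: P1 plays (A: 0.7209, B: 0.2791), P2 plays (X: 0.2791, Y: 0.7209)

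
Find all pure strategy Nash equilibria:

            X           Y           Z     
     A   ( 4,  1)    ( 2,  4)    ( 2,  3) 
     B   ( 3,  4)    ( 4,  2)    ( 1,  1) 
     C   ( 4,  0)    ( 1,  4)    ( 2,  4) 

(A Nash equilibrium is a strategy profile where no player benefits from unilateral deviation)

Nash equilibrium: (C, Z)

Work:
Best responses:
  P1 vs X: payoffs [4, 3, 4] → best response A/C (payoff 4)
  P1 vs Y: payoffs [2, 4, 1] → best response B (payoff 4)
  P1 vs Z: payoffs [2, 1, 2] → best response A/C (payoff 2)
  P2 vs A: payoffs [1, 4, 3] → best response Y (payoff 4)
  P2 vs B: payoffs [4, 2, 1] → best response X (payoff 4)
  P2 vs C: payoffs [0, 4, 4] → best response Y/Z (payoff 4)
Mutual best responses: (C,Z) → Nash equilibria.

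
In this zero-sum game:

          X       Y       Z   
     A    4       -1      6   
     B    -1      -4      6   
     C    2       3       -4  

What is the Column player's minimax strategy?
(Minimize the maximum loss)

Column should play Y, value = 3

Work:
Column player minimizes Row's maximum payoff:
Column X: max payoff to Row = 4
Column Y: max payoff to Row = 3
Column Z: max payoff to Row = 6
Minimum is 3, achieved by column Y.
Minimax strategy: Y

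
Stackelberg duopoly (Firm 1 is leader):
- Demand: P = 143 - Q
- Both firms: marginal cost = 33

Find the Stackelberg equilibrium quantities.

q₁* (leader) = 55.0, q₂* (follower) = 27.5

Work:
Follower's reaction: q₂ = (a - c - q₁)/2
Leader substitutes: π₁ = q₁·(a - q₁ - (a-c-q₁)/2 - c)
FOC: q₁* = (143 - 33)/2 = 55.00
Then: q₂* = (143 - 33 - 55.0)/2 = 27.50
Leader has first-mover advantage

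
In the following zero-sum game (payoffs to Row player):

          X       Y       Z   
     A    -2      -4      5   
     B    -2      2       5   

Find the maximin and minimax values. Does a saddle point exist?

Maximin = -2, Minimax = -2, Saddle: True

Work:
Row minimums: [-4, -2] → maximin = -2
Column maximums: [-2, 2, 5] → minimax = -2
Saddle point exists! Game value = -2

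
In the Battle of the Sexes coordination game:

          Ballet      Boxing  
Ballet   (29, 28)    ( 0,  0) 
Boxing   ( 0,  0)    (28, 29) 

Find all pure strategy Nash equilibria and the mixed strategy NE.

Pure NE: (Ballet, Ballet) and (Boxing, Boxing); Mixed NE: p = 0.5088, q = 0.4912

Work:
Check pure NE:
(Ballet, Ballet): (29, 28) - no unilateral deviation beneficial
(Boxing, Boxing): (28, 29) - no unilateral deviation beneficial
Mixed NE: P1 plays Ballet with p = 0.5088, P2 plays Ballet with q = 0.4912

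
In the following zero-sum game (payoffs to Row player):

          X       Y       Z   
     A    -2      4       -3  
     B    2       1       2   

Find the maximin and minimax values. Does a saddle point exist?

Maximin = 1, Minimax = 2, Saddle: False

Work:
Row minimums: [-3, 1] → maximin = 1
Column maximums: [2, 4, 2] → minimax = 2
No saddle point (maximin ≠ minimax). Mixed strategy needed.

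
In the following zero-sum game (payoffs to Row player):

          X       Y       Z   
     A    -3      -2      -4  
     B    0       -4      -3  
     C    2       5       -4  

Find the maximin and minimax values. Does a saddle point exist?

Maximin = -4, Minimax = -3, Saddle: False

Work:
Row minimums: [-4, -4, -4] → maximin = -4
Column maximums: [2, 5, -3] → minimax = -3
No saddle point (maximin ≠ minimax). Mixed strategy needed.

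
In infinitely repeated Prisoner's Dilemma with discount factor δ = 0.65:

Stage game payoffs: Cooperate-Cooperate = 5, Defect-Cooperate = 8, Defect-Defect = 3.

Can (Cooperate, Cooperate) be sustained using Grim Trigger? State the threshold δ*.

δ* = 0.6; since δ = 0.65 ≥ 0.6, cooperation can be sustained

Work:
For Grim Trigger:
Cooperate forever: 5/(1-δ)
Defect then punished: 8 + 3·δ/(1-δ)
Need: 5/(1-δ) ≥ 8 + 3·δ/(1-δ)
Solving: δ ≥ (T-R)/(T-P) = (8-5)/(8-3) = 0.6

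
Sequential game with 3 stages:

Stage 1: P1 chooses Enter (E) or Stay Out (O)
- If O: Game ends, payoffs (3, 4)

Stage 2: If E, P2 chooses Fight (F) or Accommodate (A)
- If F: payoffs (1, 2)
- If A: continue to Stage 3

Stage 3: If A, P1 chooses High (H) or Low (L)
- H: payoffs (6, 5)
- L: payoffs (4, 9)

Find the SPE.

SPE: (E, A, H); Outcome (6, 5)

Work:
Stage 3: P1 chooses H (6 vs 4)
Stage 2: P2: F->2, A->5 (anticipating H). Choose A
Stage 1: P1: O->3, E->6 (anticipating A, H). Choose E
SPE path: E -> A -> H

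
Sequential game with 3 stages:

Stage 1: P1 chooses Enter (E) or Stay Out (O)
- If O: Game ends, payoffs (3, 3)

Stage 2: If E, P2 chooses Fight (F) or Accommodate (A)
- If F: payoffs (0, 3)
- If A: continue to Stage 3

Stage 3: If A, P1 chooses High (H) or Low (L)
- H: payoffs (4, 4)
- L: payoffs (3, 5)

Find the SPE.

SPE: (E, A, H); Outcome (4, 4)

Work:
Stage 3: P1 chooses H (4 vs 3)
Stage 2: P2: F->3, A->4 (anticipating H). Choose A
Stage 1: P1: O->3, E->4 (anticipating A, H). Choose E
SPE path: E -> A -> H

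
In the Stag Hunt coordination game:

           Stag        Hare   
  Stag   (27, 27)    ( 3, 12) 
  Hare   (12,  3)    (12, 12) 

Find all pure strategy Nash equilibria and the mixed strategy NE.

Pure NE: (Stag, Stag) and (Hare, Hare); Mixed NE: p = 0.375, q = 0.375

Work:
Check pure NE:
(Stag, Stag): (27, 27) - no unilateral deviation beneficial
(Hare, Hare): (12, 12) - no unilateral deviation beneficial
Mixed NE: P1 plays Stag with p = 0.375, P2 plays Stag with q = 0.375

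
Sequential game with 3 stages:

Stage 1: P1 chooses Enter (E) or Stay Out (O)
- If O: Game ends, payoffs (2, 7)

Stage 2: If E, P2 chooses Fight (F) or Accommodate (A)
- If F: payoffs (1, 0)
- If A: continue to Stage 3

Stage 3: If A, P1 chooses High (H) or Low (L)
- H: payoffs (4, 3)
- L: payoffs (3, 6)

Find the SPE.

SPE: (E, A, H); Outcome (4, 3)

Work:
Stage 3: P1 chooses H (4 vs 3)
Stage 2: P2: F->0, A->3 (anticipating H). Choose A
Stage 1: P1: O->2, E->4 (anticipating A, H). Choose E
SPE path: E -> A -> H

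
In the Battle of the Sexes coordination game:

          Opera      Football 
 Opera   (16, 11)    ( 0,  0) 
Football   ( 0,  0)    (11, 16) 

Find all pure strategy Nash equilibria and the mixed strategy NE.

Pure NE: (Opera, Opera) and (Football, Football); Mixed NE: p = 0.5926, q = 0.4074

Work:
Check pure NE:
(Opera, Opera): (16, 11) - no unilateral deviation beneficial
(Football, Football): (11, 16) - no unilateral deviation beneficial
Mixed NE: P1 plays Opera with p = 0.5926, P2 plays Opera with q = 0.4074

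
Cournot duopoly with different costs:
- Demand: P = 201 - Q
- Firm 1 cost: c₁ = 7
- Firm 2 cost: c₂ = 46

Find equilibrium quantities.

q₁* = 77.67, q₂* = 38.67

Work:
Reaction: q₁ = (201 - 7 - q₂)/2
Reaction: q₂ = (201 - 46 - q₁)/2
Solve simultaneously:
q₁* = (201 - 2×7 + 46)/3 = 77.67
q₂* = (201 - 2×46 + 7)/3 = 38.67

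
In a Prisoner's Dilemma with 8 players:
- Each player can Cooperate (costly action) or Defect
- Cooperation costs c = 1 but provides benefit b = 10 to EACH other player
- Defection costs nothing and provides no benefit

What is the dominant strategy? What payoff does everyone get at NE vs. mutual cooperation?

Dominant: Defect; NE payoff = 0; Coop payoff = 69

Work:
Defect dominates (saves cost c = 1, benefit to others is external)
NE: All defect → everyone gets 0
If all cooperate: each receives (7)×10 - 1 = 69
Social dilemma: 69 > 0 but NE gives 0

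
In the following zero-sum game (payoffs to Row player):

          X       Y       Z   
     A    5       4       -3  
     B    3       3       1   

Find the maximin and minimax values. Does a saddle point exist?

Maximin = 1, Minimax = 1, Saddle: True

Work:
Row minimums: [-3, 1] → maximin = 1
Column maximums: [5, 4, 1] → minimax = 1
Saddle point exists! Game value = 1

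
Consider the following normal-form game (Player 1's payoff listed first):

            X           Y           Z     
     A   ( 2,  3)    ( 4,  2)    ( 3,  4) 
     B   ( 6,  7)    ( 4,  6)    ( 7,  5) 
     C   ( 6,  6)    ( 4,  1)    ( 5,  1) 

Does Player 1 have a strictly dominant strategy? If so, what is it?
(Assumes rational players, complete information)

No strictly dominant strategy exists for Player 1

Work:
A strategy strictly dominates another if it gives a strictly higher payoff against every opponent action. Compare each pair of P1's strategies column-by-column:
  A vs B: [2 vs 6, 4 vs 4, 3 vs 7] → A does not strictly dominate B (column X: 2 ≤ 6)
  A vs C: [2 vs 6, 4 vs 4, 3 vs 5] → A does not strictly dominate C (column X: 2 ≤ 6)
  B vs A: [6 vs 2, 4 vs 4, 7 vs 3] → B does not strictly dominate A (column Y: 4 ≤ 4)
  B vs C: [6 vs 6, 4 vs 4, 7 vs 5] → B does not strictly dominate C (column X: 6 ≤ 6)
  C vs A: [6 vs 2, 4 vs 4, 5 vs 3] → C does not strictly dominate A (column Y: 4 ≤ 4)
  C vs B: [6 vs 6, 4 vs 4, 5 vs 7] → C does not strictly dominate B (column X: 6 ≤ 6)
No single strategy strictly dominates all others → no strictly dominant strategy.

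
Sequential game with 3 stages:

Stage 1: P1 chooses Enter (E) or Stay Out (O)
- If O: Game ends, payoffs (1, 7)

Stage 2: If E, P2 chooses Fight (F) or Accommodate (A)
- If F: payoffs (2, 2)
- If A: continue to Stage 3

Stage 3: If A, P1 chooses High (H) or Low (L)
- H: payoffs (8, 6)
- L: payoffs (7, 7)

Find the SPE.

SPE: (E, A, H); Outcome (8, 6)

Work:
Stage 3: P1 chooses H (8 vs 7)
Stage 2: P2: F->2, A->6 (anticipating H). Choose A
Stage 1: P1: O->1, E->8 (anticipating A, H). Choose E
SPE path: E -> A -> H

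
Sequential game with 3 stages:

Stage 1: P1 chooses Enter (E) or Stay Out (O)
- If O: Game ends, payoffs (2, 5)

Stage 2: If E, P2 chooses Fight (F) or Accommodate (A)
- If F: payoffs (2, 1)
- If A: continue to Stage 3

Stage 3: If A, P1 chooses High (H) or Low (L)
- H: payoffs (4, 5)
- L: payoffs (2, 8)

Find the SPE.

SPE: (E, A, H); Outcome (4, 5)

Work:
Stage 3: P1 chooses H (4 vs 2)
Stage 2: P2: F->1, A->5 (anticipating H). Choose A
Stage 1: P1: O->2, E->4 (anticipating A, H). Choose E
SPE path: E -> A -> H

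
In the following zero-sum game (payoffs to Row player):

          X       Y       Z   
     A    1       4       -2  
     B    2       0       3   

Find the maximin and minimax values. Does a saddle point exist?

Maximin = 0, Minimax = 2, Saddle: False

Work:
Row minimums: [-2, 0] → maximin = 0
Column maximums: [2, 4, 3] → minimax = 2
No saddle point (maximin ≠ minimax). Mixed strategy needed.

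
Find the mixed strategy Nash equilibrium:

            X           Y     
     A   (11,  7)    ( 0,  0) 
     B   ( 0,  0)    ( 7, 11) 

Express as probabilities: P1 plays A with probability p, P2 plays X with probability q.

p = 0.6111, q = 0.3889

Work:
Find probabilities that make opponent indifferent:
P2 chooses q to make P1 indifferent between A and B
P1 chooses p to make P2 indifferent between X and Y
Mixed NE: P1 plays (A: 0.6111, B: 0.3889), P2 plays (X: 0.3889, Y: 0.6111)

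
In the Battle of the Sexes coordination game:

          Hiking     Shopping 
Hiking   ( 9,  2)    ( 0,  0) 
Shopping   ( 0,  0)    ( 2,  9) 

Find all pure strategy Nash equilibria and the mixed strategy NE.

Pure NE: (Hiking, Hiking) and (Shopping, Shopping); Mixed NE: p = 0.8182, q = 0.1818

Work:
Check pure NE:
(Hiking, Hiking): (9, 2) - no unilateral deviation beneficial
(Shopping, Shopping): (2, 9) - no unilateral deviation beneficial
Mixed NE: P1 plays Hiking with p = 0.8182, P2 plays Hiking with q = 0.1818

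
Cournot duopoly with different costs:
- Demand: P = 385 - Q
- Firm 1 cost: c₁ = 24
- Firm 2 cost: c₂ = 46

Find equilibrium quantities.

q₁* = 127.67, q₂* = 105.67

Work:
Reaction: q₁ = (385 - 24 - q₂)/2
Reaction: q₂ = (385 - 46 - q₁)/2
Solve simultaneously:
q₁* = (385 - 2×24 + 46)/3 = 127.67
q₂* = (385 - 2×46 + 24)/3 = 105.67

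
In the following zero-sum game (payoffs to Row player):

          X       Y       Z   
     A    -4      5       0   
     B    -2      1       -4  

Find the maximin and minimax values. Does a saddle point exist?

Maximin = -4, Minimax = -2, Saddle: False

Work:
Row minimums: [-4, -4] → maximin = -4
Column maximums: [-2, 5, 0] → minimax = -2
No saddle point (maximin ≠ minimax). Mixed strategy needed.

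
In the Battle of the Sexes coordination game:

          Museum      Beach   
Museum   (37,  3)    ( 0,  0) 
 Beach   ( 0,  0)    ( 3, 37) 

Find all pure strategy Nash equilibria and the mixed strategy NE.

Pure NE: (Museum, Museum) and (Beach, Beach); Mixed NE: p = 0.925, q = 0.075

Work:
Check pure NE:
(Museum, Museum): (37, 3) - no unilateral deviation beneficial
(Beach, Beach): (3, 37) - no unilateral deviation beneficial
Mixed NE: P1 plays Museum with p = 0.925, P2 plays Museum with q = 0.075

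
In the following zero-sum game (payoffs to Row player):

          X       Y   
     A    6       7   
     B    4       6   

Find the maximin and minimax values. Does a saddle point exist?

Maximin = 6, Minimax = 6, Saddle: True

Work:
Row minimums: [6, 4] → maximin = 6
Column maximums: [6, 7] → minimax = 6
Saddle point exists! Game value = 6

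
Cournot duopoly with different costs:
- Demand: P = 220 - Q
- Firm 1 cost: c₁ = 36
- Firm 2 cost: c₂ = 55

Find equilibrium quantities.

q₁* = 67.67, q₂* = 48.67

Work:
Reaction: q₁ = (220 - 36 - q₂)/2
Reaction: q₂ = (220 - 55 - q₁)/2
Solve simultaneously:
q₁* = (220 - 2×36 + 55)/3 = 67.67
q₂* = (220 - 2×55 + 36)/3 = 48.67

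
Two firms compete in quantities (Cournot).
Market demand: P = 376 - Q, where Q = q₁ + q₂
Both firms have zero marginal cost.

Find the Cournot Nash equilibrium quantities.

q₁* = q₂* = 125.33; P* = 125.33

Work:
Profit: π_i = P·q_i = (a - q_i - q_j)·q_i
FOC: ∂π_i/∂q_i = a - 2q_i - q_j = 0
Reaction function: q_i = (376 - q_j)/2
Symmetry: q* = 376/3 = 125.33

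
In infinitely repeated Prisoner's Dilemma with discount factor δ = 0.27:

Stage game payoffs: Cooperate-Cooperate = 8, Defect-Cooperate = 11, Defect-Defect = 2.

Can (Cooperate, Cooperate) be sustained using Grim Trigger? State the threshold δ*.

δ* = 0.3333; since δ = 0.27 < 0.3333, cooperation cannot be sustained

Work:
For Grim Trigger:
Cooperate forever: 8/(1-δ)
Defect then punished: 11 + 2·δ/(1-δ)
Need: 8/(1-δ) ≥ 11 + 2·δ/(1-δ)
Solving: δ ≥ (T-R)/(T-P) = (11-8)/(11-2) = 0.3333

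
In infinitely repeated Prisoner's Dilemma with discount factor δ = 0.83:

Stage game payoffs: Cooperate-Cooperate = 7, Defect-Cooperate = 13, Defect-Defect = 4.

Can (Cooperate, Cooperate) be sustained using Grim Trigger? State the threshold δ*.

δ* = 0.6667; since δ = 0.83 ≥ 0.6667, cooperation can be sustained

Work:
For Grim Trigger:
Cooperate forever: 7/(1-δ)
Defect then punished: 13 + 4·δ/(1-δ)
Need: 7/(1-δ) ≥ 13 + 4·δ/(1-δ)
Solving: δ ≥ (T-R)/(T-P) = (13-7)/(13-4) = 0.6667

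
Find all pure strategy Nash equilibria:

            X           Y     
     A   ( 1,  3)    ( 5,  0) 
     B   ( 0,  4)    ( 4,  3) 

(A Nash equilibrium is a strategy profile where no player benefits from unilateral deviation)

Nash equilibrium: (A, X)

Work:
Best responses:
  P1 vs X: payoffs [1, 0] → best response A (payoff 1)
  P1 vs Y: payoffs [5, 4] → best response A (payoff 5)
  P2 vs A: payoffs [3, 0] → best response X (payoff 3)
  P2 vs B: payoffs [4, 3] → best response X (payoff 4)
Mutual best responses: (A,X) → Nash equilibria.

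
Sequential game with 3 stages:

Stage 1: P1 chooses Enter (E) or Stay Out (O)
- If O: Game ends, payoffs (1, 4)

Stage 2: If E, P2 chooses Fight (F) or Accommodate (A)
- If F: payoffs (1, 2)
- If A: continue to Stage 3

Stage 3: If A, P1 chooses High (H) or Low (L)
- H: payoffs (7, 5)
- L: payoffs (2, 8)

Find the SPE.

SPE: (E, A, H); Outcome (7, 5)

Work:
Stage 3: P1 chooses H (7 vs 2)
Stage 2: P2: F->2, A->5 (anticipating H). Choose A
Stage 1: P1: O->1, E->7 (anticipating A, H). Choose E
SPE path: E -> A -> H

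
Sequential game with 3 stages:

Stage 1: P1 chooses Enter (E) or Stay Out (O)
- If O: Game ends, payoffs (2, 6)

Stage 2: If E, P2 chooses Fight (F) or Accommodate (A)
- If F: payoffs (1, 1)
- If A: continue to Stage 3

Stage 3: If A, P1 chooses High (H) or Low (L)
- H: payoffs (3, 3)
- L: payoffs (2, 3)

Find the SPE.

SPE: (E, A, H); Outcome (3, 3)

Work:
Stage 3: P1 chooses H (3 vs 2)
Stage 2: P2: F->1, A->3 (anticipating H). Choose A
Stage 1: P1: O->2, E->3 (anticipating A, H). Choose E
SPE path: E -> A -> H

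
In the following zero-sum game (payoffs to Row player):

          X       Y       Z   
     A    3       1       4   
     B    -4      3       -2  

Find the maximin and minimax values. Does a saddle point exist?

Maximin = 1, Minimax = 3, Saddle: False

Work:
Row minimums: [1, -4] → maximin = 1
Column maximums: [3, 3, 4] → minimax = 3
No saddle point (maximin ≠ minimax). Mixed strategy needed.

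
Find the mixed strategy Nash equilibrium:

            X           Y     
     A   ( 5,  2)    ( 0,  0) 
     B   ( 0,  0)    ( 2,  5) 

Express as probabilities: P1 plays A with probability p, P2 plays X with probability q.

p = 0.7143, q = 0.2857

Work:
Find probabilities that make opponent indifferent:
P2 chooses q to make P1 indifferent between A and B
P1 chooses p to make P2 indifferent between X and Y
Mixed NE: P1 plays (A: 0.7143, B: 0.2857), P2 plays (X: 0.2857, Y: 0.7143)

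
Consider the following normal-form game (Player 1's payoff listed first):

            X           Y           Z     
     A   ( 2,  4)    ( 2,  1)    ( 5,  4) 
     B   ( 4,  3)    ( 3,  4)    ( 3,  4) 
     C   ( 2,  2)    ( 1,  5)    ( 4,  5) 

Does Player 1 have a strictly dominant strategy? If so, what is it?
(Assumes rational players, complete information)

No strictly dominant strategy exists for Player 1

Work:
A strategy strictly dominates another if it gives a strictly higher payoff against every opponent action. Compare each pair of P1's strategies column-by-column:
  A vs B: [2 vs 4, 2 vs 3, 5 vs 3] → A does not strictly dominate B (column X: 2 ≤ 4)
  A vs C: [2 vs 2, 2 vs 1, 5 vs 4] → A does not strictly dominate C (column X: 2 ≤ 2)
  B vs A: [4 vs 2, 3 vs 2, 3 vs 5] → B does not strictly dominate A (column Z: 3 ≤ 5)
  B vs C: [4 vs 2, 3 vs 1, 3 vs 4] → B does not strictly dominate C (column Z: 3 ≤ 4)
  C vs A: [2 vs 2, 1 vs 2, 4 vs 5] → C does not strictly dominate A (column X: 2 ≤ 2)
  C vs B: [2 vs 4, 1 vs 3, 4 vs 3] → C does not strictly dominate B (column X: 2 ≤ 4)
No single strategy strictly dominates all others → no strictly dominant strategy.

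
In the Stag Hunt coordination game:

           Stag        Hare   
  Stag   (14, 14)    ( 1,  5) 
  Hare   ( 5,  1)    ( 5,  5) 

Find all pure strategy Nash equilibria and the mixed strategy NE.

Pure NE: (Stag, Stag) and (Hare, Hare); Mixed NE: p = 0.3077, q = 0.3077

Work:
Check pure NE:
(Stag, Stag): (14, 14) - no unilateral deviation beneficial
(Hare, Hare): (5, 5) - no unilateral deviation beneficial
Mixed NE: P1 plays Stag with p = 0.3077, P2 plays Stag with q = 0.3077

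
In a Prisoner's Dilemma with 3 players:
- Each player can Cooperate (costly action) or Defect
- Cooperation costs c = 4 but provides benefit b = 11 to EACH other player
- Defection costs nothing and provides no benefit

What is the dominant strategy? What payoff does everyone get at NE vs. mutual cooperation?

Dominant: Defect; NE payoff = 0; Coop payoff = 18

Work:
Defect dominates (saves cost c = 4, benefit to others is external)
NE: All defect → everyone gets 0
If all cooperate: each receives (2)×11 - 4 = 18
Social dilemma: 18 > 0 but NE gives 0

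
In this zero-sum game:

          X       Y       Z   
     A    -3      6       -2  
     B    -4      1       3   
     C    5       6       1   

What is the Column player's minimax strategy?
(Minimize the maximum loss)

Column should play Z, value = 3

Work:
Column player minimizes Row's maximum payoff:
Column X: max payoff to Row = 5
Column Y: max payoff to Row = 6
Column Z: max payoff to Row = 3
Minimum is 3, achieved by column Z.
Minimax strategy: Z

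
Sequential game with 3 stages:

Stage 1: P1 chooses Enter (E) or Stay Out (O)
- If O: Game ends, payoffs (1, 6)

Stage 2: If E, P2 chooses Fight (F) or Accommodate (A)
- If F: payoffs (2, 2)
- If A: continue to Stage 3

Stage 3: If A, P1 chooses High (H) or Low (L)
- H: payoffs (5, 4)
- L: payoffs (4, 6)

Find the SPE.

SPE: (E, A, H); Outcome (5, 4)

Work:
Stage 3: P1 chooses H (5 vs 4)
Stage 2: P2: F->2, A->4 (anticipating H). Choose A
Stage 1: P1: O->1, E->5 (anticipating A, H). Choose E
SPE path: E -> A -> H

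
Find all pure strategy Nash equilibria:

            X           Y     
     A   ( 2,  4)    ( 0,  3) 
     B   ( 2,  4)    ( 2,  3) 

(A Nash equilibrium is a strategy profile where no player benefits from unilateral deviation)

Nash equilibrium: (A, X), (B, X)

Work:
Best responses:
  P1 vs X: payoffs [2, 2] → best response A/B (payoff 2)
  P1 vs Y: payoffs [0, 2] → best response B (payoff 2)
  P2 vs A: payoffs [4, 3] → best response X (payoff 4)
  P2 vs B: payoffs [4, 3] → best response X (payoff 4)
Mutual best responses: (A,X), (B,X) → Nash equilibria.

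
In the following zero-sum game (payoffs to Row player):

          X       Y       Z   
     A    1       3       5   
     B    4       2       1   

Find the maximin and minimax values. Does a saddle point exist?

Maximin = 1, Minimax = 3, Saddle: False

Work:
Row minimums: [1, 1] → maximin = 1
Column maximums: [4, 3, 5] → minimax = 3
No saddle point (maximin ≠ minimax). Mixed strategy needed.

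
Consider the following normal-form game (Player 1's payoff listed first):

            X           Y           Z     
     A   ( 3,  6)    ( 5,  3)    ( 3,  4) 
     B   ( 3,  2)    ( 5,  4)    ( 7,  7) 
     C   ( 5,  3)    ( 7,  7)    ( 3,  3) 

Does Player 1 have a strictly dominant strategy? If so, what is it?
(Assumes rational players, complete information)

No strictly dominant strategy exists for Player 1

Work:
A strategy strictly dominates another if it gives a strictly higher payoff against every opponent action. Compare each pair of P1's strategies column-by-column:
  A vs B: [3 vs 3, 5 vs 5, 3 vs 7] → A does not strictly dominate B (column X: 3 ≤ 3)
  A vs C: [3 vs 5, 5 vs 7, 3 vs 3] → A does not strictly dominate C (column X: 3 ≤ 5)
  B vs A: [3 vs 3, 5 vs 5, 7 vs 3] → B does not strictly dominate A (column X: 3 ≤ 3)
  B vs C: [3 vs 5, 5 vs 7, 7 vs 3] → B does not strictly dominate C (column X: 3 ≤ 5)
  C vs A: [5 vs 3, 7 vs 5, 3 vs 3] → C does not strictly dominate A (column Z: 3 ≤ 3)
  C vs B: [5 vs 3, 7 vs 5, 3 vs 7] → C does not strictly dominate B (column Z: 3 ≤ 7)
No single strategy strictly dominates all others → no strictly dominant strategy.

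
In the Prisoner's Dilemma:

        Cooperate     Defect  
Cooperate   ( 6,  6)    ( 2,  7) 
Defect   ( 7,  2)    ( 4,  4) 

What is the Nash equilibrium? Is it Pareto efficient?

(Defect, Defect) is NE; not Pareto efficient

Work:
Defect dominates Cooperate for both players:
If P2 cooperates: Defect (7) > Cooperate (6)
If P2 defects: Defect (4) > Cooperate (2)
NE: (Defect, Defect) with payoff (4, 4)
But (Cooperate, Cooperate) = (6, 6) Pareto dominates (4, 4)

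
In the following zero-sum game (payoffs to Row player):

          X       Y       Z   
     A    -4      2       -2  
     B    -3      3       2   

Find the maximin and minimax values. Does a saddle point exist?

Maximin = -3, Minimax = -3, Saddle: True

Work:
Row minimums: [-4, -3] → maximin = -3
Column maximums: [-3, 3, 2] → minimax = -3
Saddle point exists! Game value = -3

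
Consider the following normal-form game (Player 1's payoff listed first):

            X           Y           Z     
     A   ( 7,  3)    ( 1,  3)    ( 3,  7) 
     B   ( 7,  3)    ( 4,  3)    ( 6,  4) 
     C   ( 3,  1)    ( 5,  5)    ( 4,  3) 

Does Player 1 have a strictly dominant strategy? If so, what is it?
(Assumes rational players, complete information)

No strictly dominant strategy exists for Player 1

Work:
A strategy strictly dominates another if it gives a strictly higher payoff against every opponent action. Compare each pair of P1's strategies column-by-column:
  A vs B: [7 vs 7, 1 vs 4, 3 vs 6] → A does not strictly dominate B (column X: 7 ≤ 7)
  A vs C: [7 vs 3, 1 vs 5, 3 vs 4] → A does not strictly dominate C (column Y: 1 ≤ 5)
  B vs A: [7 vs 7, 4 vs 1, 6 vs 3] → B does not strictly dominate A (column X: 7 ≤ 7)
  B vs C: [7 vs 3, 4 vs 5, 6 vs 4] → B does not strictly dominate C (column Y: 4 ≤ 5)
  C vs A: [3 vs 7, 5 vs 1, 4 vs 3] → C does not strictly dominate A (column X: 3 ≤ 7)
  C vs B: [3 vs 7, 5 vs 4, 4 vs 6] → C does not strictly dominate B (column X: 3 ≤ 7)
No single strategy strictly dominates all others → no strictly dominant strategy.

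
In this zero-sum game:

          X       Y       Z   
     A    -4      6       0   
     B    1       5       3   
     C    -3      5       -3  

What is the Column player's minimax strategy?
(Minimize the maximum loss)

Column should play X, value = 1

Work:
Column player minimizes Row's maximum payoff:
Column X: max payoff to Row = 1
Column Y: max payoff to Row = 6
Column Z: max payoff to Row = 3
Minimum is 1, achieved by column X.
Minimax strategy: X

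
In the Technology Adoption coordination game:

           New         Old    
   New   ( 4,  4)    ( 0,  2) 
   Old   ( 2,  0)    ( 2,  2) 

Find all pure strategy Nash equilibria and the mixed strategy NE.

Pure NE: (New, New) and (Old, Old); Mixed NE: p = 0.5, q = 0.5

Work:
Check pure NE:
(New, New): (4, 4) - no unilateral deviation beneficial
(Old, Old): (2, 2) - no unilateral deviation beneficial
Mixed NE: P1 plays New with p = 0.5, P2 plays New with q = 0.5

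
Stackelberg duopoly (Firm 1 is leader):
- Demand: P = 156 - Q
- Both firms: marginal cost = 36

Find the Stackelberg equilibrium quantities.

q₁* (leader) = 60.0, q₂* (follower) = 30.0

Work:
Follower's reaction: q₂ = (a - c - q₁)/2
Leader substitutes: π₁ = q₁·(a - q₁ - (a-c-q₁)/2 - c)
FOC: q₁* = (156 - 36)/2 = 60.00
Then: q₂* = (156 - 36 - 60.0)/2 = 30.00
Leader has first-mover advantage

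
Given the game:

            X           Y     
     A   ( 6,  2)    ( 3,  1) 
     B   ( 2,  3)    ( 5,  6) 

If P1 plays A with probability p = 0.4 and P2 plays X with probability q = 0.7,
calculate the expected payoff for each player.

E[P1] = 3.78, E[P2] = 3.02

Work:
E[P1] = p·q·π₁(A,X) + p·(1-q)·π₁(A,Y) + (1-p)·q·π₁(B,X) + (1-p)·(1-q)·π₁(B,Y)
= 0.4·0.7·6 + 0.4·0.3·3 + 0.6·0.7·2 + 0.6·0.3·5
= 3.78

E[P2] = 3.02 (similar calculation)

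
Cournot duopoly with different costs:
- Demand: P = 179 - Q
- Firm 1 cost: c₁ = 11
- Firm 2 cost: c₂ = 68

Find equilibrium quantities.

q₁* = 75.0, q₂* = 18.0

Work:
Reaction: q₁ = (179 - 11 - q₂)/2
Reaction: q₂ = (179 - 68 - q₁)/2
Solve simultaneously:
q₁* = (179 - 2×11 + 68)/3 = 75.0
q₂* = (179 - 2×68 + 11)/3 = 18.0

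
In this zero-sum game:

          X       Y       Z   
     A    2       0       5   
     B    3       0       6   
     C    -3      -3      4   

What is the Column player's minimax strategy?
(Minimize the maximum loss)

Column should play Y, value = 0

Work:
Column player minimizes Row's maximum payoff:
Column X: max payoff to Row = 3
Column Y: max payoff to Row = 0
Column Z: max payoff to Row = 6
Minimum is 0, achieved by column Y.
Minimax strategy: Y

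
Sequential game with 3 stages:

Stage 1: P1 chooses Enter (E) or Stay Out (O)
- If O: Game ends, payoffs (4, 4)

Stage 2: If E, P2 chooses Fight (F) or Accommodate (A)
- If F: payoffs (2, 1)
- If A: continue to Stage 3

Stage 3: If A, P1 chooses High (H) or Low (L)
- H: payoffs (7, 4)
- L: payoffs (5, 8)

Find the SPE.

SPE: (E, A, H); Outcome (7, 4)

Work:
Stage 3: P1 chooses H (7 vs 5)
Stage 2: P2: F->1, A->4 (anticipating H). Choose A
Stage 1: P1: O->4, E->7 (anticipating A, H). Choose E
SPE path: E -> A -> H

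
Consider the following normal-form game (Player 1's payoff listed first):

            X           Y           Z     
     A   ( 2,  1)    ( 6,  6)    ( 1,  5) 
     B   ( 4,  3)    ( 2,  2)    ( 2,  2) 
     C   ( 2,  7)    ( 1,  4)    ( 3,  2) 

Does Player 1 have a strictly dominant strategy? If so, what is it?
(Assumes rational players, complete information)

No strictly dominant strategy exists for Player 1

Work:
A strategy strictly dominates another if it gives a strictly higher payoff against every opponent action. Compare each pair of P1's strategies column-by-column:
  A vs B: [2 vs 4, 6 vs 2, 1 vs 2] → A does not strictly dominate B (column X: 2 ≤ 4)
  A vs C: [2 vs 2, 6 vs 1, 1 vs 3] → A does not strictly dominate C (column X: 2 ≤ 2)
  B vs A: [4 vs 2, 2 vs 6, 2 vs 1] → B does not strictly dominate A (column Y: 2 ≤ 6)
  B vs C: [4 vs 2, 2 vs 1, 2 vs 3] → B does not strictly dominate C (column Z: 2 ≤ 3)
  C vs A: [2 vs 2, 1 vs 6, 3 vs 1] → C does not strictly dominate A (column X: 2 ≤ 2)
  C vs B: [2 vs 4, 1 vs 2, 3 vs 2] → C does not strictly dominate B (column X: 2 ≤ 4)
No single strategy strictly dominates all others → no strictly dominant strategy.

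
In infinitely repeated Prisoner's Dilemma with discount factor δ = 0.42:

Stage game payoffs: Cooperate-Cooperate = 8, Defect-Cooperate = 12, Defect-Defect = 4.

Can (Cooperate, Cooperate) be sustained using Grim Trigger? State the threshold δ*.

δ* = 0.5; since δ = 0.42 < 0.5, cooperation cannot be sustained

Work:
For Grim Trigger:
Cooperate forever: 8/(1-δ)
Defect then punished: 12 + 4·δ/(1-δ)
Need: 8/(1-δ) ≥ 12 + 4·δ/(1-δ)
Solving: δ ≥ (T-R)/(T-P) = (12-8)/(12-4) = 0.5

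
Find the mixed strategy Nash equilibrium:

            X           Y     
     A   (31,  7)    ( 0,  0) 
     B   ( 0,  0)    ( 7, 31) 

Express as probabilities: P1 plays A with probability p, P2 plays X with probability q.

p = 0.8158, q = 0.1842

Work:
Find probabilities that make opponent indifferent:
P2 chooses q to make P1 indifferent between A and B
P1 chooses p to make P2 indifferent between X and Y
Mixed NE: P1 plays (A: 0.8158, B: 0.1842), P2 plays (X: 0.1842, Y: 0.8158)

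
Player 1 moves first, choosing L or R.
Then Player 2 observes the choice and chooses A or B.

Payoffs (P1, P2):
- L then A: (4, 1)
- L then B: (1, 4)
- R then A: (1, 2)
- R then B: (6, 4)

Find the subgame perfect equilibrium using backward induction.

P1 plays R, P2 plays B after L and B after R; Payoff (6, 4)

Work:
Backward induction:
After L: P2 chooses B → P1 gets 1
After R: P2 chooses B → P1 gets 6
P1 chooses R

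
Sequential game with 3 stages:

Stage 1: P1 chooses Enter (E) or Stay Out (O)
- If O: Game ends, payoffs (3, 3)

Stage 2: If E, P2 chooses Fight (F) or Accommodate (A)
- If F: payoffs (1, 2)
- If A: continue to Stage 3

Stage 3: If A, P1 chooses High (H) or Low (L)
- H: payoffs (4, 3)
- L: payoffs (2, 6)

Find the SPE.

SPE: (E, A, H); Outcome (4, 3)

Work:
Stage 3: P1 chooses H (4 vs 2)
Stage 2: P2: F->2, A->3 (anticipating H). Choose A
Stage 1: P1: O->3, E->4 (anticipating A, H). Choose E
SPE path: E -> A -> H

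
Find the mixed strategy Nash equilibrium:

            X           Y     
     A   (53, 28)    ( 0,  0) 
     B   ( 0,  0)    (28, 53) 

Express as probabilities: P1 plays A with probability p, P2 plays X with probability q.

p = 0.6543, q = 0.3457

Work:
Find probabilities that make opponent indifferent:
P2 chooses q to make P1 indifferent between A and B
P1 chooses p to make P2 indifferent between X and Y
Mixed NE: P1 plays (A: 0.6543, B: 0.3457), P2 plays (X: 0.3457, Y: 0.6543)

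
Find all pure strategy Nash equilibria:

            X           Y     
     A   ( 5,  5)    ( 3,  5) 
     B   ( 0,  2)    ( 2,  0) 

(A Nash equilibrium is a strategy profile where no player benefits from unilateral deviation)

Nash equilibrium: (A, X), (A, Y)

Work:
Best responses:
  P1 vs X: payoffs [5, 0] → best response A (payoff 5)
  P1 vs Y: payoffs [3, 2] → best response A (payoff 3)
  P2 vs A: payoffs [5, 5] → best response X/Y (payoff 5)
  P2 vs B: payoffs [2, 0] → best response X (payoff 2)
Mutual best responses: (A,X), (A,Y) → Nash equilibria.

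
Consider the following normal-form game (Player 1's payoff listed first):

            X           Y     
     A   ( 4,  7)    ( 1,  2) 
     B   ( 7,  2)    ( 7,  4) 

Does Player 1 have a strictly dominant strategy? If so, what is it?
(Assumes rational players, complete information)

Yes, Player 1's strictly dominant strategy is B

Work:
A strategy strictly dominates another if it gives a strictly higher payoff against every opponent action. Compare each pair of P1's strategies column-by-column:
  A vs B: [4 vs 7, 1 vs 7] → A does not strictly dominate B (column X: 4 ≤ 7)
  B vs A: [7 vs 4, 7 vs 1] → B strictly dominates A
B strictly dominates every other strategy → strictly dominant.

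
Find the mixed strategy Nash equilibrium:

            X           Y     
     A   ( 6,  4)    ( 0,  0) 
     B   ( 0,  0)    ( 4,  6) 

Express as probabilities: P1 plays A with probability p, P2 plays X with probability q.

p = 0.6, q = 0.4

Work:
Find probabilities that make opponent indifferent:
P2 chooses q to make P1 indifferent between A and B
P1 chooses p to make P2 indifferent between X and Y
Mixed NE: P1 plays (A: 0.6, B: 0.4), P2 plays (X: 0.4, Y: 0.6)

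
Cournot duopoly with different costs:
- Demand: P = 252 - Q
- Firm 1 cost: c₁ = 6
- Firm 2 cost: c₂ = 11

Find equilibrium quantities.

q₁* = 83.67, q₂* = 78.67

Work:
Reaction: q₁ = (252 - 6 - q₂)/2
Reaction: q₂ = (252 - 11 - q₁)/2
Solve simultaneously:
q₁* = (252 - 2×6 + 11)/3 = 83.67
q₂* = (252 - 2×11 + 6)/3 = 78.67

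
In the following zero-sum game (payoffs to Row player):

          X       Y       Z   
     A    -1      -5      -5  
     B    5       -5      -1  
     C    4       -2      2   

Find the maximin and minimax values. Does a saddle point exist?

Maximin = -2, Minimax = -2, Saddle: True

Work:
Row minimums: [-5, -5, -2] → maximin = -2
Column maximums: [5, -2, 2] → minimax = -2
Saddle point exists! Game value = -2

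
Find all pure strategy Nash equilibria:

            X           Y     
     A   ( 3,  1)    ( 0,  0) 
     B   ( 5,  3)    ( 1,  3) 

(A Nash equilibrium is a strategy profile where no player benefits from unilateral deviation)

Nash equilibrium: (B, X), (B, Y)

Work:
Best responses:
  P1 vs X: payoffs [3, 5] → best response B (payoff 5)
  P1 vs Y: payoffs [0, 1] → best response B (payoff 1)
  P2 vs A: payoffs [1, 0] → best response X (payoff 1)
  P2 vs B: payoffs [3, 3] → best response X/Y (payoff 3)
Mutual best responses: (B,X), (B,Y) → Nash equilibria.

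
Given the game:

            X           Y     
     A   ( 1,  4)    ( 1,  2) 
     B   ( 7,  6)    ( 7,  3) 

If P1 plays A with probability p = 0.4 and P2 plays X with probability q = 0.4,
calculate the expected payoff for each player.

E[P1] = 4.6, E[P2] = 3.64

Work:
E[P1] = p·q·π₁(A,X) + p·(1-q)·π₁(A,Y) + (1-p)·q·π₁(B,X) + (1-p)·(1-q)·π₁(B,Y)
= 0.4·0.4·1 + 0.4·0.6·1 + 0.6·0.4·7 + 0.6·0.6·7
= 4.6

E[P2] = 3.64 (similar calculation)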